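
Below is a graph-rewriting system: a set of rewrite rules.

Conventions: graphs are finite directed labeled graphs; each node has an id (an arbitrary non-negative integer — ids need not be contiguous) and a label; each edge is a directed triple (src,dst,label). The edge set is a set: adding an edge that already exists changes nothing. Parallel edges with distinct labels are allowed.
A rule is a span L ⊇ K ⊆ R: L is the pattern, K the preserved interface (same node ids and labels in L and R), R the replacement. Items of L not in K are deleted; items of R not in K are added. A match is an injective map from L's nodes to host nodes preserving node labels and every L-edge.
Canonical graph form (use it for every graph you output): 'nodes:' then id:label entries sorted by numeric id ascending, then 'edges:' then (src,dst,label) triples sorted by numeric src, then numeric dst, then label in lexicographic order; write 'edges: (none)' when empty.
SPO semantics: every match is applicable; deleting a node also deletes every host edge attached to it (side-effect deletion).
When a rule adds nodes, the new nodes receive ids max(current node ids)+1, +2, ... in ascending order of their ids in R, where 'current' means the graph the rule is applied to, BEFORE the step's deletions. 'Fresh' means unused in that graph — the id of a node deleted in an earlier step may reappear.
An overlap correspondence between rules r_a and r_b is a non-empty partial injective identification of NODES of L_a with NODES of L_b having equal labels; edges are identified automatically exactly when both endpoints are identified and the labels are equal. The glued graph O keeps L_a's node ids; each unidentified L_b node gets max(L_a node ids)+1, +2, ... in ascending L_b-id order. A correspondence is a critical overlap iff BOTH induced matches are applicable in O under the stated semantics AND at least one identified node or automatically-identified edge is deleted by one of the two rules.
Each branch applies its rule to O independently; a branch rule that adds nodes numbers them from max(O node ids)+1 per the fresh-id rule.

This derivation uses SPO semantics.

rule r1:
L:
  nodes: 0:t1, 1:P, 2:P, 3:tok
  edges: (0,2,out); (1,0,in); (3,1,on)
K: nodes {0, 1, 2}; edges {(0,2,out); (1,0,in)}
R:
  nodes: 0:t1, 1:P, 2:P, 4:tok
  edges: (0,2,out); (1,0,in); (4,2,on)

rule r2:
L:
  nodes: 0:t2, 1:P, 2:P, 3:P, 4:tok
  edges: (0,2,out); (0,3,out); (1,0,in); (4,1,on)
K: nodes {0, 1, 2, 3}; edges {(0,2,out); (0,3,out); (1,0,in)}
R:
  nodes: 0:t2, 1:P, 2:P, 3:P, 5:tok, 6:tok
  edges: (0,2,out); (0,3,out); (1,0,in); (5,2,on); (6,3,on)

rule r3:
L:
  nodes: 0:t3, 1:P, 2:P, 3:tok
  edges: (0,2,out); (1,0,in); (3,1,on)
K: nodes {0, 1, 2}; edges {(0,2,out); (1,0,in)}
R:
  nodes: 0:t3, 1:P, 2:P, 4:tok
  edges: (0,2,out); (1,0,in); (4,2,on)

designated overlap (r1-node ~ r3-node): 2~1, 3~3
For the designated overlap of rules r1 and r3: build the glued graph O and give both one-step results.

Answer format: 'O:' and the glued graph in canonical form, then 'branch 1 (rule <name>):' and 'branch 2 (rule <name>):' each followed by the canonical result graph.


O:
nodes: 0:t1, 1:P, 2:P, 3:tok, 4:t3, 5:P
edges: (0,2,out); (1,0,in); (2,4,in); (3,1,on); (3,2,on); (4,5,out)
branch 1 (rule r1):
nodes: 0:t1, 1:P, 2:P, 4:t3, 5:P, 6:tok
edges: (0,2,out); (1,0,in); (2,4,in); (4,5,out); (6,2,on)
branch 2 (rule r3):
nodes: 0:t1, 1:P, 2:P, 4:t3, 5:P, 6:tok
edges: (0,2,out); (1,0,in); (2,4,in); (4,5,out); (6,5,on)


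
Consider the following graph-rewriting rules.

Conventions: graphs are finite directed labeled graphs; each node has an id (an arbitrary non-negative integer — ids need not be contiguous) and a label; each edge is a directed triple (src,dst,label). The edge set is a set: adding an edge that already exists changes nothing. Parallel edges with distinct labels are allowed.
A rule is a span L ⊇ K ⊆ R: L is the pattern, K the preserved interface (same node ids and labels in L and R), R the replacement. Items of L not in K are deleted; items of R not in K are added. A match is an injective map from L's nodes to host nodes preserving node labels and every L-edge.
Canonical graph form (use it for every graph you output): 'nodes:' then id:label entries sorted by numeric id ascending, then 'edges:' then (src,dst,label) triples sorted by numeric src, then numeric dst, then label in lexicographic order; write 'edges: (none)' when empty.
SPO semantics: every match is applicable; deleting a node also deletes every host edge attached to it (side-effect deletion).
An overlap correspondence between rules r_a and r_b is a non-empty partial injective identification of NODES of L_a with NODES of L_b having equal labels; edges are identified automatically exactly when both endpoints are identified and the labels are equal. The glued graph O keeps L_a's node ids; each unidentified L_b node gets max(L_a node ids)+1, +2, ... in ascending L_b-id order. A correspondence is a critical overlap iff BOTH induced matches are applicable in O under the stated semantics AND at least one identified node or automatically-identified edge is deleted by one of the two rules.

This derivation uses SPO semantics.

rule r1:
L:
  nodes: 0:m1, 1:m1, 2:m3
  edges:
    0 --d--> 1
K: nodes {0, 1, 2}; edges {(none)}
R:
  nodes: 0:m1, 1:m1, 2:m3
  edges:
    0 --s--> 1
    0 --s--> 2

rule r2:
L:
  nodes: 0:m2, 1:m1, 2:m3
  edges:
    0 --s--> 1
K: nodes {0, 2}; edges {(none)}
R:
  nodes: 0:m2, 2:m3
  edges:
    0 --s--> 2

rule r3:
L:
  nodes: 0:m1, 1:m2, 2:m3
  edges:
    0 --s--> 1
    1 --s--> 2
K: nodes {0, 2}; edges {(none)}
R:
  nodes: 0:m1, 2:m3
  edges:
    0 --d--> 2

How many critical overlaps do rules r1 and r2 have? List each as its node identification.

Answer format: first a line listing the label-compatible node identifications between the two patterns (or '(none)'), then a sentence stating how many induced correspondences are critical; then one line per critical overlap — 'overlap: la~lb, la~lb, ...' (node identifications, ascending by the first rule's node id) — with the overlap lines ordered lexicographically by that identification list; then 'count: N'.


label-compatible node identifications between L(r1) and L(r2): 0~1, 1~1, 2~2
4 of the induced correspondences are critical overlaps of r1 and r2.
overlap: 0~1
overlap: 0~1, 2~2
overlap: 1~1
overlap: 1~1, 2~2
count: 4


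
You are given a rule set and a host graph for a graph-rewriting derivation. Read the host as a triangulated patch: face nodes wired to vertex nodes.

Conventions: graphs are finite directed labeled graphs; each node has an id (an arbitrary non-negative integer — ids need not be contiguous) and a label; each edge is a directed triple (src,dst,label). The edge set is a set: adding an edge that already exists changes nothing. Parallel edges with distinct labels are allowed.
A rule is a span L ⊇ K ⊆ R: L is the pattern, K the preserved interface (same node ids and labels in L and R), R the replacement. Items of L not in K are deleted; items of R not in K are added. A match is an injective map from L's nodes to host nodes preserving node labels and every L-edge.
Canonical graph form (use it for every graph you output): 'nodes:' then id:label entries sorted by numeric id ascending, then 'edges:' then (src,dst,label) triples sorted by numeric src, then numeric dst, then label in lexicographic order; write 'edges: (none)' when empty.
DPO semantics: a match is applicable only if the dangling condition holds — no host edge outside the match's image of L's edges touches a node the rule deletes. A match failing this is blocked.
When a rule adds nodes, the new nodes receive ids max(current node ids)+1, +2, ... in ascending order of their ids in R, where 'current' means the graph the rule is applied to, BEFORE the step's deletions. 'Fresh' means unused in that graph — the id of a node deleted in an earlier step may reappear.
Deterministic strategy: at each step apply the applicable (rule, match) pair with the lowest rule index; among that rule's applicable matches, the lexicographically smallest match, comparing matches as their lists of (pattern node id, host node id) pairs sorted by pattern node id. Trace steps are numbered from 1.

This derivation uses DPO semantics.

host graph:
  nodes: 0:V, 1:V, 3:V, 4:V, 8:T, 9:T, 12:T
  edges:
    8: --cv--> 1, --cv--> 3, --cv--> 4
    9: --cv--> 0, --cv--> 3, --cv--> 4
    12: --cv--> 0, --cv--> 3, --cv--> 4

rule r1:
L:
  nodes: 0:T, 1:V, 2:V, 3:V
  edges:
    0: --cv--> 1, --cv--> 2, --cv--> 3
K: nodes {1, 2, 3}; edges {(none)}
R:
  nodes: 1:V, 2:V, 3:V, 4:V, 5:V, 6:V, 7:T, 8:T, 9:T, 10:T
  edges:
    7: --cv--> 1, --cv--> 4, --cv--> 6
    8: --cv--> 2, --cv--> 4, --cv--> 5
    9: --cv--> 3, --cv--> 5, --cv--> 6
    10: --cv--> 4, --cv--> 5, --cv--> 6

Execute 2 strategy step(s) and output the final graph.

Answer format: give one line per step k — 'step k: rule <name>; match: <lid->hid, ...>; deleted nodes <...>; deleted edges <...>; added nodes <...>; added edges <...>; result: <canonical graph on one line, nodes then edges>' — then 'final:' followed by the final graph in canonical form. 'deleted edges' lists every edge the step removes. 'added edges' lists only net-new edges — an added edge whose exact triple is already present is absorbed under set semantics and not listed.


step 1: rule r1; match: 0->8, 1->1, 2->3, 3->4; deleted nodes 8; deleted edges (8,1,cv); (8,3,cv); (8,4,cv); added nodes 13, 14, 15, 16, 17, 18, 19; added edges (16,1,cv); (16,13,cv); (16,15,cv); (17,3,cv); (17,13,cv); (17,14,cv); (18,4,cv); (18,14,cv); (18,15,cv); (19,13,cv); (19,14,cv); (19,15,cv); result: nodes: 0:V, 1:V, 3:V, 4:V, 9:T, 12:T, 13:V, 14:V, 15:V, 16:T, 17:T, 18:T, 19:T edges: (9,0,cv); (9,3,cv); (9,4,cv); (12,0,cv); (12,3,cv); (12,4,cv); (16,1,cv); (16,13,cv); (16,15,cv); (17,3,cv); (17,13,cv); (17,14,cv); (18,4,cv); (18,14,cv); (18,15,cv); (19,13,cv); (19,14,cv); (19,15,cv)
step 2: rule r1; match: 0->9, 1->0, 2->3, 3->4; deleted nodes 9; deleted edges (9,0,cv); (9,3,cv); (9,4,cv); added nodes 20, 21, 22, 23, 24, 25, 26; added edges (23,0,cv); (23,20,cv); (23,22,cv); (24,3,cv); (24,20,cv); (24,21,cv); (25,4,cv); (25,21,cv); (25,22,cv); (26,20,cv); (26,21,cv); (26,22,cv); result: nodes: 0:V, 1:V, 3:V, 4:V, 12:T, 13:V, 14:V, 15:V, 16:T, 17:T, 18:T, 19:T, 20:V, 21:V, 22:V, 23:T, 24:T, 25:T, 26:T edges: (12,0,cv); (12,3,cv); (12,4,cv); (16,1,cv); (16,13,cv); (16,15,cv); (17,3,cv); (17,13,cv); (17,14,cv); (18,4,cv); (18,14,cv); (18,15,cv); (19,13,cv); (19,14,cv); (19,15,cv); (23,0,cv); (23,20,cv); (23,22,cv); (24,3,cv); (24,20,cv); (24,21,cv); (25,4,cv); (25,21,cv); (25,22,cv); (26,20,cv); (26,21,cv); (26,22,cv)
final:
nodes: 0:V, 1:V, 3:V, 4:V, 12:T, 13:V, 14:V, 15:V, 16:T, 17:T, 18:T, 19:T, 20:V, 21:V, 22:V, 23:T, 24:T, 25:T, 26:T
edges: (12,0,cv); (12,3,cv); (12,4,cv); (16,1,cv); (16,13,cv); (16,15,cv); (17,3,cv); (17,13,cv); (17,14,cv); (18,4,cv); (18,14,cv); (18,15,cv); (19,13,cv); (19,14,cv); (19,15,cv); (23,0,cv); (23,20,cv); (23,22,cv); (24,3,cv); (24,20,cv); (24,21,cv); (25,4,cv); (25,21,cv); (25,22,cv); (26,20,cv); (26,21,cv); (26,22,cv)


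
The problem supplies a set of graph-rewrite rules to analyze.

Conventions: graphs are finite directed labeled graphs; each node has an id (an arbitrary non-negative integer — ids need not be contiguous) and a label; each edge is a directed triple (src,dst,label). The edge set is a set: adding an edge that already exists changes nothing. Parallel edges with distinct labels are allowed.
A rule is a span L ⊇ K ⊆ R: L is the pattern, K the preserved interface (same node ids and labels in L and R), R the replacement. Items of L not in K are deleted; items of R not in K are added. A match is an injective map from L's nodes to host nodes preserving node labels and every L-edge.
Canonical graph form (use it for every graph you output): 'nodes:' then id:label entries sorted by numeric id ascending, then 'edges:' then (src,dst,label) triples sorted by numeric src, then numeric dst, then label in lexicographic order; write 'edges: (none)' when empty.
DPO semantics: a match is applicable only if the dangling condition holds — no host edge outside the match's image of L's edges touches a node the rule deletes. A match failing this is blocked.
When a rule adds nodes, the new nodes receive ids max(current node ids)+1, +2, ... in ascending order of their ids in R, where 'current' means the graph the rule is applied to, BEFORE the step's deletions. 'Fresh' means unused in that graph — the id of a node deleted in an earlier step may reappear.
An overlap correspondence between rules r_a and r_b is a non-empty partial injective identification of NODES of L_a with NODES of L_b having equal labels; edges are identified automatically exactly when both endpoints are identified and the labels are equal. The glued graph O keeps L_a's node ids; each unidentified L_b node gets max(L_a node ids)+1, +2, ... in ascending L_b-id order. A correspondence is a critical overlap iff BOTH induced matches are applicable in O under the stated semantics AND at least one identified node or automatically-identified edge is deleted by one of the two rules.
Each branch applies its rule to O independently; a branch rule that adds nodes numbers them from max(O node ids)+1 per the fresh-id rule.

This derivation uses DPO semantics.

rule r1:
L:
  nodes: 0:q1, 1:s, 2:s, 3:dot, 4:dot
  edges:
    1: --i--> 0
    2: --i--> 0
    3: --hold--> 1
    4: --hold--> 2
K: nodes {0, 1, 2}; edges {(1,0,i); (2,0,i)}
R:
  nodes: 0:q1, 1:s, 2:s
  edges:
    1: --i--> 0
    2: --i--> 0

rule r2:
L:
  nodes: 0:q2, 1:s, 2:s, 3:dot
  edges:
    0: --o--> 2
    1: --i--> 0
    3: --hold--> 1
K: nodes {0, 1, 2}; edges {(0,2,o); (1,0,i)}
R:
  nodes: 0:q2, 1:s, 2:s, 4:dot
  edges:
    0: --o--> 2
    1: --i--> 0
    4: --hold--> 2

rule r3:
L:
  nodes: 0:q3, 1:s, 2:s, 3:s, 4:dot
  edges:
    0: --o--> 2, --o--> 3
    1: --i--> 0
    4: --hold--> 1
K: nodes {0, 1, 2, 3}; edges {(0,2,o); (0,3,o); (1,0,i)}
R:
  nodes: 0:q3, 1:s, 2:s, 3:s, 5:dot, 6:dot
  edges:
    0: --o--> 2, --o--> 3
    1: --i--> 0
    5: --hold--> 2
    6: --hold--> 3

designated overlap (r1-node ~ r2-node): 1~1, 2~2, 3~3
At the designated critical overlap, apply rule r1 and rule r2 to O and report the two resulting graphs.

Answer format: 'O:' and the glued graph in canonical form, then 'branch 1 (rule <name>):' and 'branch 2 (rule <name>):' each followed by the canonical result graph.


O:
nodes: 0:q1, 1:s, 2:s, 3:dot, 4:dot, 5:q2
edges: (1,0,i); (1,5,i); (2,0,i); (3,1,hold); (4,2,hold); (5,2,o)
branch 1 (rule r1):
nodes: 0:q1, 1:s, 2:s, 5:q2
edges: (1,0,i); (1,5,i); (2,0,i); (5,2,o)
branch 2 (rule r2):
nodes: 0:q1, 1:s, 2:s, 4:dot, 5:q2, 6:dot
edges: (1,0,i); (1,5,i); (2,0,i); (4,2,hold); (5,2,o); (6,2,hold)


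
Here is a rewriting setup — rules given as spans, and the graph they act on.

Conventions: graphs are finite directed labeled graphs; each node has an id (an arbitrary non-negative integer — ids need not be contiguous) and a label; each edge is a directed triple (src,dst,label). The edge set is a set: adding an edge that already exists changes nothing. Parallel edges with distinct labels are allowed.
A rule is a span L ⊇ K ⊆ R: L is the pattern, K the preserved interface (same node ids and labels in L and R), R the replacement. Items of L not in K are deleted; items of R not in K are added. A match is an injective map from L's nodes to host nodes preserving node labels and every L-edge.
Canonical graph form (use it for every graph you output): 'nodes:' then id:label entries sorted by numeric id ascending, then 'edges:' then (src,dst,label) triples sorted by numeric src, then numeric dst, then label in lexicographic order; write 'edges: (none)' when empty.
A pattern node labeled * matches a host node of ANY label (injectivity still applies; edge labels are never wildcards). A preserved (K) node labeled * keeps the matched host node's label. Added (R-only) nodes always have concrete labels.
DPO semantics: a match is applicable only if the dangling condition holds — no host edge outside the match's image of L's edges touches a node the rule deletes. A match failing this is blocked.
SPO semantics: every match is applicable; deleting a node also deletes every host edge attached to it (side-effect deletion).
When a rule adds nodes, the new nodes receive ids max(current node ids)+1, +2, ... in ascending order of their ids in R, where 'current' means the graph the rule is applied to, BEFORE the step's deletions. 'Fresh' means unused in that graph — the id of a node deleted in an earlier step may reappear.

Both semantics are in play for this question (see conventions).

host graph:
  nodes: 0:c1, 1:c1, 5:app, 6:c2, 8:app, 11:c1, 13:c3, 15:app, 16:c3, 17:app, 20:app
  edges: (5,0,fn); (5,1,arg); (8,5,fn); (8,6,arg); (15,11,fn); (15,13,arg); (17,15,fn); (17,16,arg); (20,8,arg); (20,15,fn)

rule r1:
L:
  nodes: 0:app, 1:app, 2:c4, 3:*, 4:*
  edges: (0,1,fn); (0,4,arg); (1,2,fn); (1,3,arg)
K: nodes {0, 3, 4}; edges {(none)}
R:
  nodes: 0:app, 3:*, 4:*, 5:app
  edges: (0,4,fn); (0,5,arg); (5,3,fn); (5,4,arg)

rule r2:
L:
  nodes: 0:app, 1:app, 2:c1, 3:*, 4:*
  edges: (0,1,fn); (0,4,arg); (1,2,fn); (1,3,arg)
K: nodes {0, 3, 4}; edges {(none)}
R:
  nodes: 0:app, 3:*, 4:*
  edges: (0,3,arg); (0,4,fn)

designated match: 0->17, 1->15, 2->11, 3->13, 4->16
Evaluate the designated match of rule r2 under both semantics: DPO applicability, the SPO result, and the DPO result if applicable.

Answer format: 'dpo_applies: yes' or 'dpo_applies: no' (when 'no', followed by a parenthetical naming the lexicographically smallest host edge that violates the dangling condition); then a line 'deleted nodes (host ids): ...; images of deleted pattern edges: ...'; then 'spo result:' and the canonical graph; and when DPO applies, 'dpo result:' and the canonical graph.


dpo_applies: no
(the rule deletes node 15, which keeps host edge (20,15,fn) outside the match image — the dangling condition fails, DPO blocks; SPO proceeds and side-deletes such edges)
deleted nodes (host ids): 11, 15; images of deleted pattern edges: (15,11,fn); (15,13,arg); (17,15,fn); (17,16,arg)
spo result:
nodes: 0:c1, 1:c1, 5:app, 6:c2, 8:app, 13:c3, 16:c3, 17:app, 20:app
edges: (5,0,fn); (5,1,arg); (8,5,fn); (8,6,arg); (17,13,arg); (17,16,fn); (20,8,arg)


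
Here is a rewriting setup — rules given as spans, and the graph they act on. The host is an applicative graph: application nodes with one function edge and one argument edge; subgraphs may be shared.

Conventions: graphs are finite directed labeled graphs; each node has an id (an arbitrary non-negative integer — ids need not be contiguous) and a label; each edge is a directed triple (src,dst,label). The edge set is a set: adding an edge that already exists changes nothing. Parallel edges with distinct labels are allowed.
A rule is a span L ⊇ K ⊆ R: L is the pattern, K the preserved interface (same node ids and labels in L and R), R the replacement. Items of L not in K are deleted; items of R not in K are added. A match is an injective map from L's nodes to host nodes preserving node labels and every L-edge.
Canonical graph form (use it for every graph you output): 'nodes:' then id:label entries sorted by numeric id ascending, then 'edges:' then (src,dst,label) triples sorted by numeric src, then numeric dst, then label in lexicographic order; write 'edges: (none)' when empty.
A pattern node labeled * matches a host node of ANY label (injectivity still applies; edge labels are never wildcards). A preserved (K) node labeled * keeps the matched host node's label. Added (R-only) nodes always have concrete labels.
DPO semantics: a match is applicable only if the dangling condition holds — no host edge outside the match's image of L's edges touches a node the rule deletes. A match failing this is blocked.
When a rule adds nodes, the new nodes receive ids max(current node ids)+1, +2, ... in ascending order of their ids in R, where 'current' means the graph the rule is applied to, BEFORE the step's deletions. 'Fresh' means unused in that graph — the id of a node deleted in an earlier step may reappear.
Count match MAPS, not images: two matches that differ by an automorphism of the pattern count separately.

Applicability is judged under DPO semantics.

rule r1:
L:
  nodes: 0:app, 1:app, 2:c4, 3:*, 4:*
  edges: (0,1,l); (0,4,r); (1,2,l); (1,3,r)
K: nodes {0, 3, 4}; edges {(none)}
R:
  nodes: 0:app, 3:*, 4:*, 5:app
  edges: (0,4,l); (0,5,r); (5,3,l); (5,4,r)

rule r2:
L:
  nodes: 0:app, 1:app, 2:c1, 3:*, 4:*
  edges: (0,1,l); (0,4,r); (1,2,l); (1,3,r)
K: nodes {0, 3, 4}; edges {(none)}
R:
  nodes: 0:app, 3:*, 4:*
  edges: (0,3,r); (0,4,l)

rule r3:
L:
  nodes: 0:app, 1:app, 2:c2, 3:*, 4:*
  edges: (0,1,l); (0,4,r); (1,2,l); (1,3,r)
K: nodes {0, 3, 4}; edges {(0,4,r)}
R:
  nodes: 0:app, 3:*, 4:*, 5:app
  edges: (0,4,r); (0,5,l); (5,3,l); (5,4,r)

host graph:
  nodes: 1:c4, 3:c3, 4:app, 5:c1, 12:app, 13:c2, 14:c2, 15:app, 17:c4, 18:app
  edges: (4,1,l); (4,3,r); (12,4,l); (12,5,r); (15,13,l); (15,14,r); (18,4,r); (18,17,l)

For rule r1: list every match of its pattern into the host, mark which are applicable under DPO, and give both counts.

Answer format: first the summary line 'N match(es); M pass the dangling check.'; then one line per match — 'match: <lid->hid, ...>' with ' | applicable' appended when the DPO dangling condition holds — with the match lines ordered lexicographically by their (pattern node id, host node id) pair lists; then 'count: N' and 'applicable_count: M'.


1 match(es); 0 pass the dangling check.
match: 0->12, 1->4, 2->1, 3->3, 4->5
count: 1
applicable_count: 0


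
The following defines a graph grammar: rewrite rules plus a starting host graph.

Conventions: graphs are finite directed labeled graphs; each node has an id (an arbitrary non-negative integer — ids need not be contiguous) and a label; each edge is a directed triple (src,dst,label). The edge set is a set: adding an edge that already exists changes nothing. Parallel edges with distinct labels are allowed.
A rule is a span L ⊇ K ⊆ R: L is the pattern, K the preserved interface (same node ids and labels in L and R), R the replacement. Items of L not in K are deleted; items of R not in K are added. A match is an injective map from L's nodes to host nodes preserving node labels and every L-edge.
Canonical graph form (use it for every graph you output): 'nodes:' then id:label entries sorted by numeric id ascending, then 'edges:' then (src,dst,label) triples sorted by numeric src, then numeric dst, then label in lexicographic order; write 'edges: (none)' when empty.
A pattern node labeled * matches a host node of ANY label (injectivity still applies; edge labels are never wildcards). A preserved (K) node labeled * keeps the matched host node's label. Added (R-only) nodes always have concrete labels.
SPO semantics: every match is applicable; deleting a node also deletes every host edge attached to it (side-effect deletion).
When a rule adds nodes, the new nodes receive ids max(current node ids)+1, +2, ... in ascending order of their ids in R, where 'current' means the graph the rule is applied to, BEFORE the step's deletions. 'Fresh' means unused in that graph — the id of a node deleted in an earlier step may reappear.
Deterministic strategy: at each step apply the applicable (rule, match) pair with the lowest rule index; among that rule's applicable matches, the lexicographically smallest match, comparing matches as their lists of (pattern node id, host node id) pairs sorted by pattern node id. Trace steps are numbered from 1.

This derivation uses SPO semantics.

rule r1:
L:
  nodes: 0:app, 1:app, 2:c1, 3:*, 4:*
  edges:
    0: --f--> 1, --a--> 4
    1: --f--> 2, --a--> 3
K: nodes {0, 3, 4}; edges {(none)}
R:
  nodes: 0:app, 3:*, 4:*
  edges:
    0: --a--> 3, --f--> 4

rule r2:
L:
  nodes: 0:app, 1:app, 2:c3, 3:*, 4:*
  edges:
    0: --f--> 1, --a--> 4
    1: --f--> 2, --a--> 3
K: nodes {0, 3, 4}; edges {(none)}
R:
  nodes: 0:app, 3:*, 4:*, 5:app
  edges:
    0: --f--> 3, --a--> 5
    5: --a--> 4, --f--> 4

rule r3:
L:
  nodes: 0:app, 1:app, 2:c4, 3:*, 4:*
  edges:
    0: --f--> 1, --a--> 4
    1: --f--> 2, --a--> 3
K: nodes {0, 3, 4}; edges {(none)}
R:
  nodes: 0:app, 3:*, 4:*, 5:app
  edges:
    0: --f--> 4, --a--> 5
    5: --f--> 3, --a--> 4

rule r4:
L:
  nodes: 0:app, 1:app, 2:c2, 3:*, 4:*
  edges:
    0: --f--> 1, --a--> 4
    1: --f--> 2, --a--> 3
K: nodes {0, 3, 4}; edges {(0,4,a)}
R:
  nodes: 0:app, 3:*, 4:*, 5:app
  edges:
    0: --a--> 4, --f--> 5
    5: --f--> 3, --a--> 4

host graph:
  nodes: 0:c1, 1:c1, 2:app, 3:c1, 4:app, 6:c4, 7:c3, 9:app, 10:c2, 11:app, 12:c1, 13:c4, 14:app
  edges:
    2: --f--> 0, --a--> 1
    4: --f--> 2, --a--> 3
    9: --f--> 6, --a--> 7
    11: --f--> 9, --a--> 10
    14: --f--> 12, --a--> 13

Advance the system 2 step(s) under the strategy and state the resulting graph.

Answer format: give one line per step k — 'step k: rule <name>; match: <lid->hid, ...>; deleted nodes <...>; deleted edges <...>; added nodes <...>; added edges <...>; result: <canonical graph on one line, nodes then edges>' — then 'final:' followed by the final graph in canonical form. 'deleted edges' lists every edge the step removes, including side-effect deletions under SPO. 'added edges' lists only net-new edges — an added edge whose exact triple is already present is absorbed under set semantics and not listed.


step 1: rule r1; match: 0->4, 1->2, 2->0, 3->1, 4->3; deleted nodes 0, 2; deleted edges (2,0,f); (2,1,a); (4,2,f); (4,3,a); added nodes (none); added edges (4,1,a); (4,3,f); result: nodes: 1:c1, 3:c1, 4:app, 6:c4, 7:c3, 9:app, 10:c2, 11:app, 12:c1, 13:c4, 14:app edges: (4,1,a); (4,3,f); (9,6,f); (9,7,a); (11,9,f); (11,10,a); (14,12,f); (14,13,a)
step 2: rule r3; match: 0->11, 1->9, 2->6, 3->7, 4->10; deleted nodes 6, 9; deleted edges (9,6,f); (9,7,a); (11,9,f); (11,10,a); added nodes 15; added edges (11,10,f); (11,15,a); (15,7,f); (15,10,a); result: nodes: 1:c1, 3:c1, 4:app, 7:c3, 10:c2, 11:app, 12:c1, 13:c4, 14:app, 15:app edges: (4,1,a); (4,3,f); (11,10,f); (11,15,a); (14,12,f); (14,13,a); (15,7,f); (15,10,a)
final:
nodes: 1:c1, 3:c1, 4:app, 7:c3, 10:c2, 11:app, 12:c1, 13:c4, 14:app, 15:app
edges: (4,1,a); (4,3,f); (11,10,f); (11,15,a); (14,12,f); (14,13,a); (15,7,f); (15,10,a)


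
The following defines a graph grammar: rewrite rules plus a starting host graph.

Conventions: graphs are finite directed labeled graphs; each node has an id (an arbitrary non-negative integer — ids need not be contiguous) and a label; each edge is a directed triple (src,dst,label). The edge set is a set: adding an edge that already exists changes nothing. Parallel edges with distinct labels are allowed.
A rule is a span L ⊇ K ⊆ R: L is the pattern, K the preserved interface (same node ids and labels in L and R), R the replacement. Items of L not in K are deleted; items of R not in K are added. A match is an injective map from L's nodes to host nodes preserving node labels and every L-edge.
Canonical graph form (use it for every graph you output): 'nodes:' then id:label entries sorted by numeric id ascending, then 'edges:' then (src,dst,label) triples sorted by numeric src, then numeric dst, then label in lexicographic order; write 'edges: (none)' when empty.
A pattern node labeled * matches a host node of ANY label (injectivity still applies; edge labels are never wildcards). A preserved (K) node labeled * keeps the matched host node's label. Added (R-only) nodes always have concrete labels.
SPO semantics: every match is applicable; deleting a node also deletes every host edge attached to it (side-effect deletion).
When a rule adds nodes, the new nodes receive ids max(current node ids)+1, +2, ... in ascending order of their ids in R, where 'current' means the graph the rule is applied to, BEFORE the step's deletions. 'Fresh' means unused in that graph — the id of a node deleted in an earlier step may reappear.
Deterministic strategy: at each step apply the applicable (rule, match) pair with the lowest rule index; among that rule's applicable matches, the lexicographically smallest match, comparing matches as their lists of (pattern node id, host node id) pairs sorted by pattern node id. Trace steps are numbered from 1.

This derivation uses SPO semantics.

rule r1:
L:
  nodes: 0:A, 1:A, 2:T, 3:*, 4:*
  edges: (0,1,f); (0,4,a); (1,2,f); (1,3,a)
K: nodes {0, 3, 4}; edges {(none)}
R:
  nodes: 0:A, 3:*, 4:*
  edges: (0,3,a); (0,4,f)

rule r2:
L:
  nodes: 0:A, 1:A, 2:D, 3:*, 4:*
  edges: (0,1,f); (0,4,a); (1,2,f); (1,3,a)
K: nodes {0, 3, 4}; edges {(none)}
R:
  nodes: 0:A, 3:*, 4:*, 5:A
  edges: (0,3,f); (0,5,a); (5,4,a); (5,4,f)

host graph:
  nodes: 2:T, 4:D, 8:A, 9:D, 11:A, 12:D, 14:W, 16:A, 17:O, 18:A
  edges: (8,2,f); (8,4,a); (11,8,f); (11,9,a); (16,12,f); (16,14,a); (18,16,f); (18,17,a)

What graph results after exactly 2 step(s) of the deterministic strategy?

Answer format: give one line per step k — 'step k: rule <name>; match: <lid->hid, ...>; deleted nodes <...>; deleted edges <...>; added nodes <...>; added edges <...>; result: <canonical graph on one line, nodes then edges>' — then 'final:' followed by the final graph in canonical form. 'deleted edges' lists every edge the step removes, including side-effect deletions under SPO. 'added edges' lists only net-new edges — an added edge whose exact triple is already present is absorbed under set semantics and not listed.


step 1: rule r1; match: 0->11, 1->8, 2->2, 3->4, 4->9; deleted nodes 2, 8; deleted edges (8,2,f); (8,4,a); (11,8,f); (11,9,a); added nodes (none); added edges (11,4,a); (11,9,f); result: nodes: 4:D, 9:D, 11:A, 12:D, 14:W, 16:A, 17:O, 18:A edges: (11,4,a); (11,9,f); (16,12,f); (16,14,a); (18,16,f); (18,17,a)
step 2: rule r2; match: 0->18, 1->16, 2->12, 3->14, 4->17; deleted nodes 12, 16; deleted edges (16,12,f); (16,14,a); (18,16,f); (18,17,a); added nodes 19; added edges (18,14,f); (18,19,a); (19,17,a); (19,17,f); result: nodes: 4:D, 9:D, 11:A, 14:W, 17:O, 18:A, 19:A edges: (11,4,a); (11,9,f); (18,14,f); (18,19,a); (19,17,a); (19,17,f)
final:
nodes: 4:D, 9:D, 11:A, 14:W, 17:O, 18:A, 19:A
edges: (11,4,a); (11,9,f); (18,14,f); (18,19,a); (19,17,a); (19,17,f)


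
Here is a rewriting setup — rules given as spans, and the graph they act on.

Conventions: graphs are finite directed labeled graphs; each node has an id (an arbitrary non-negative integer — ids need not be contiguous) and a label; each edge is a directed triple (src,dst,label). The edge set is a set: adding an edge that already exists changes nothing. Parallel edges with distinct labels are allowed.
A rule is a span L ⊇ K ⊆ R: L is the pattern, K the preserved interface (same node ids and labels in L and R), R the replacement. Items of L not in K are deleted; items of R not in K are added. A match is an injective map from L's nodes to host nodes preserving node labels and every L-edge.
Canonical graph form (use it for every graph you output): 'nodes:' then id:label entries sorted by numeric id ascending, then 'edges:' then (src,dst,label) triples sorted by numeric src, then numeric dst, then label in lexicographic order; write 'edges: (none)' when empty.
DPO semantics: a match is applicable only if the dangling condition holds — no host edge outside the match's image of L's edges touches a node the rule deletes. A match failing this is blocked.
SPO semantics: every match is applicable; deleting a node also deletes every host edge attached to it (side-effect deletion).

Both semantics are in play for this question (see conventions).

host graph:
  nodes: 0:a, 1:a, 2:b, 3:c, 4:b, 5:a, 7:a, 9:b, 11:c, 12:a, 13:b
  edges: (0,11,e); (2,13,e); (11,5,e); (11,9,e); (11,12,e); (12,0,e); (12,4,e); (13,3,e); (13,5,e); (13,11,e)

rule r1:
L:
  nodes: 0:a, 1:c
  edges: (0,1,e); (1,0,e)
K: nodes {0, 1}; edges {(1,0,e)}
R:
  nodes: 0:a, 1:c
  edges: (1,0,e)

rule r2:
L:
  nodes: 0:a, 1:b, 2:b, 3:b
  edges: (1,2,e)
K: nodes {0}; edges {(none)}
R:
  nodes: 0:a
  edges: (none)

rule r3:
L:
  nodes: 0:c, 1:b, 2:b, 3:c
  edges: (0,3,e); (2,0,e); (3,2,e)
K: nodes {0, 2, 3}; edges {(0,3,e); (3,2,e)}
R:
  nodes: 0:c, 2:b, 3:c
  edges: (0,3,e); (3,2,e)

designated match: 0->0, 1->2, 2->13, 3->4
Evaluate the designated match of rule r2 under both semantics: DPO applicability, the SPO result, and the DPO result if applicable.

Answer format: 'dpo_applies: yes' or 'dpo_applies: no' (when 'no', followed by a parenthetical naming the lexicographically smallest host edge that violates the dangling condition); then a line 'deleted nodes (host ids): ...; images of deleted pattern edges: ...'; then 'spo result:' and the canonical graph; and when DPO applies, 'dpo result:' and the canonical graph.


dpo_applies: no
(the rule deletes node 4, which keeps host edge (12,4,e) outside the match image — the dangling condition fails, DPO blocks; SPO proceeds and side-deletes such edges)
deleted nodes (host ids): 2, 4, 13; images of deleted pattern edges: (2,13,e)
spo result:
nodes: 0:a, 1:a, 3:c, 5:a, 7:a, 9:b, 11:c, 12:a
edges: (0,11,e); (11,5,e); (11,9,e); (11,12,e); (12,0,e)


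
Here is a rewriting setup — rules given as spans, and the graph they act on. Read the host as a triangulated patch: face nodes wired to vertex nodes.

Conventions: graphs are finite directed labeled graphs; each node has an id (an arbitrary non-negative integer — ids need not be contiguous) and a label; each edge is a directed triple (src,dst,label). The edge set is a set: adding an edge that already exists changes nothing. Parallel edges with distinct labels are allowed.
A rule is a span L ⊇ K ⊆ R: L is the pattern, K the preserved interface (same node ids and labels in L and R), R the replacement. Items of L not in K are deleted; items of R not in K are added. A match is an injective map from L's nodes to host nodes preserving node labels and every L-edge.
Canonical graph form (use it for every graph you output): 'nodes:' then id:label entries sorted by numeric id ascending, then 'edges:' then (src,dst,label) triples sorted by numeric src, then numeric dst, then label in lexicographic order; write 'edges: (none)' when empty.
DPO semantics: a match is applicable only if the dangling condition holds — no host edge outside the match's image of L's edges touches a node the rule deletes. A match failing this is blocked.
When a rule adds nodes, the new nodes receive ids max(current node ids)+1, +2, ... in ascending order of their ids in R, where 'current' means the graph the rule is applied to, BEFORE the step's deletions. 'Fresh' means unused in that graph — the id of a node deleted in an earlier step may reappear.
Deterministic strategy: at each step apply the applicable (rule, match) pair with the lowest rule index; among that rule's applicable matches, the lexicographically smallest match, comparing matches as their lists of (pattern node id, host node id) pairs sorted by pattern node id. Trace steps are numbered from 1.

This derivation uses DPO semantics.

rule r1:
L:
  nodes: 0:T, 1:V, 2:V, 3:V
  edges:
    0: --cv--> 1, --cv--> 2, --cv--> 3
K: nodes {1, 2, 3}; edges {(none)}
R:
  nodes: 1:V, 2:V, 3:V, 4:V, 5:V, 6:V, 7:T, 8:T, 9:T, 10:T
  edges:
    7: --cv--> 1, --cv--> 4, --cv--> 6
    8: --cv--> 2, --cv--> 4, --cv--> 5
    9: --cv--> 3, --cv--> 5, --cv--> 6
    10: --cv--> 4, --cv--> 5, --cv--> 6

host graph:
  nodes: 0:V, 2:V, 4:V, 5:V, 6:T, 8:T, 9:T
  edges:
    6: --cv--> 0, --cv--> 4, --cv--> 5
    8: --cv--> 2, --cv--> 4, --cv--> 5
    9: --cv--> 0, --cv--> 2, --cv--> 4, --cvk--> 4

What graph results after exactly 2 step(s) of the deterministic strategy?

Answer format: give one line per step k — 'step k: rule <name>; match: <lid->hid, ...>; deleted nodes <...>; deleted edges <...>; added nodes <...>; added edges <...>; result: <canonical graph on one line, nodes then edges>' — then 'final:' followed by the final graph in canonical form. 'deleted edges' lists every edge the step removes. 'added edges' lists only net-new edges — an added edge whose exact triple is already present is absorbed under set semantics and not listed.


step 1: rule r1; match: 0->6, 1->0, 2->4, 3->5; deleted nodes 6; deleted edges (6,0,cv); (6,4,cv); (6,5,cv); added nodes 10, 11, 12, 13, 14, 15, 16; added edges (13,0,cv); (13,10,cv); (13,12,cv); (14,4,cv); (14,10,cv); (14,11,cv); (15,5,cv); (15,11,cv); (15,12,cv); (16,10,cv); (16,11,cv); (16,12,cv); result: nodes: 0:V, 2:V, 4:V, 5:V, 8:T, 9:T, 10:V, 11:V, 12:V, 13:T, 14:T, 15:T, 16:T edges: (8,2,cv); (8,4,cv); (8,5,cv); (9,0,cv); (9,2,cv); (9,4,cv); (9,4,cvk); (13,0,cv); (13,10,cv); (13,12,cv); (14,4,cv); (14,10,cv); (14,11,cv); (15,5,cv); (15,11,cv); (15,12,cv); (16,10,cv); (16,11,cv); (16,12,cv)
step 2: rule r1; match: 0->8, 1->2, 2->4, 3->5; deleted nodes 8; deleted edges (8,2,cv); (8,4,cv); (8,5,cv); added nodes 17, 18, 19, 20, 21, 22, 23; added edges (20,2,cv); (20,17,cv); (20,19,cv); (21,4,cv); (21,17,cv); (21,18,cv); (22,5,cv); (22,18,cv); (22,19,cv); (23,17,cv); (23,18,cv); (23,19,cv); result: nodes: 0:V, 2:V, 4:V, 5:V, 9:T, 10:V, 11:V, 12:V, 13:T, 14:T, 15:T, 16:T, 17:V, 18:V, 19:V, 20:T, 21:T, 22:T, 23:T edges: (9,0,cv); (9,2,cv); (9,4,cv); (9,4,cvk); (13,0,cv); (13,10,cv); (13,12,cv); (14,4,cv); (14,10,cv); (14,11,cv); (15,5,cv); (15,11,cv); (15,12,cv); (16,10,cv); (16,11,cv); (16,12,cv); (20,2,cv); (20,17,cv); (20,19,cv); (21,4,cv); (21,17,cv); (21,18,cv); (22,5,cv); (22,18,cv); (22,19,cv); (23,17,cv); (23,18,cv); (23,19,cv)
final:
nodes: 0:V, 2:V, 4:V, 5:V, 9:T, 10:V, 11:V, 12:V, 13:T, 14:T, 15:T, 16:T, 17:V, 18:V, 19:V, 20:T, 21:T, 22:T, 23:T
edges: (9,0,cv); (9,2,cv); (9,4,cv); (9,4,cvk); (13,0,cv); (13,10,cv); (13,12,cv); (14,4,cv); (14,10,cv); (14,11,cv); (15,5,cv); (15,11,cv); (15,12,cv); (16,10,cv); (16,11,cv); (16,12,cv); (20,2,cv); (20,17,cv); (20,19,cv); (21,4,cv); (21,17,cv); (21,18,cv); (22,5,cv); (22,18,cv); (22,19,cv); (23,17,cv); (23,18,cv); (23,19,cv)


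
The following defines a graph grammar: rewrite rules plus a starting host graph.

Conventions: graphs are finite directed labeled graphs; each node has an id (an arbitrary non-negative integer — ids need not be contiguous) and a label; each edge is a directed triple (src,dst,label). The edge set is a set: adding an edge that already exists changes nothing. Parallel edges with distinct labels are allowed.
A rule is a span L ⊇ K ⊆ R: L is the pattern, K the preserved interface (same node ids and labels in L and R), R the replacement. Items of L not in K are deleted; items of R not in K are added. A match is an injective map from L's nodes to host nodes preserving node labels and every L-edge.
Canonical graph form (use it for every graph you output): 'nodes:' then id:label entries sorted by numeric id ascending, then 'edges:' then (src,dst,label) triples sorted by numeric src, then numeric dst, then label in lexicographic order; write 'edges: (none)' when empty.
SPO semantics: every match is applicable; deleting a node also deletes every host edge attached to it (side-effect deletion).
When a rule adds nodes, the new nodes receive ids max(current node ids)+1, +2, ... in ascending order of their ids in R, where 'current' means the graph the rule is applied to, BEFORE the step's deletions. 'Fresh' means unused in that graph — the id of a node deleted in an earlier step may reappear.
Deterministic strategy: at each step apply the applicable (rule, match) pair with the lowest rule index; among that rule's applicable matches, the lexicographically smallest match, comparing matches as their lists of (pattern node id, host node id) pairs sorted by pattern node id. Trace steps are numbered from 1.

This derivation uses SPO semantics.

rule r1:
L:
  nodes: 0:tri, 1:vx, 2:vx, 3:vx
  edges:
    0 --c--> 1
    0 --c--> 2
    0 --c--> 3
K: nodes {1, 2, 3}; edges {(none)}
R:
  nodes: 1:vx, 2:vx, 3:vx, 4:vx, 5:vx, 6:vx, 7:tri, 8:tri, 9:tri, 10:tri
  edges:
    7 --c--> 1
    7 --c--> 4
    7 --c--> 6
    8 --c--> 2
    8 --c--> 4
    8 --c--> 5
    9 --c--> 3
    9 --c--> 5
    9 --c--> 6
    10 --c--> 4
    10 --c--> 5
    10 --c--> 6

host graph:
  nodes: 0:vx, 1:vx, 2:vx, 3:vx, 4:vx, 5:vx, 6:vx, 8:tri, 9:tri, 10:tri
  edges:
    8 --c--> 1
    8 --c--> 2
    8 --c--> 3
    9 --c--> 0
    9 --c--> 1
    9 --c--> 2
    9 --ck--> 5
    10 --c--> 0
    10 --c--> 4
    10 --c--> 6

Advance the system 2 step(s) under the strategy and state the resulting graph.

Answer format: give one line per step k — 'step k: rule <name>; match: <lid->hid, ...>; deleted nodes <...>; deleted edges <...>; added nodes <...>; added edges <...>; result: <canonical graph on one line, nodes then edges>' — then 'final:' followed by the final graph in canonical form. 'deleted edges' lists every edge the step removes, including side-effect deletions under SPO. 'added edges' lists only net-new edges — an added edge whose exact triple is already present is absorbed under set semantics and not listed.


step 1: rule r1; match: 0->8, 1->1, 2->2, 3->3; deleted nodes 8; deleted edges (8,1,c); (8,2,c); (8,3,c); added nodes 11, 12, 13, 14, 15, 16, 17; added edges (14,1,c); (14,11,c); (14,13,c); (15,2,c); (15,11,c); (15,12,c); (16,3,c); (16,12,c); (16,13,c); (17,11,c); (17,12,c); (17,13,c); result: nodes: 0:vx, 1:vx, 2:vx, 3:vx, 4:vx, 5:vx, 6:vx, 9:tri, 10:tri, 11:vx, 12:vx, 13:vx, 14:tri, 15:tri, 16:tri, 17:tri edges: (9,0,c); (9,1,c); (9,2,c); (9,5,ck); (10,0,c); (10,4,c); (10,6,c); (14,1,c); (14,11,c); (14,13,c); (15,2,c); (15,11,c); (15,12,c); (16,3,c); (16,12,c); (16,13,c); (17,11,c); (17,12,c); (17,13,c)
step 2: rule r1; match: 0->9, 1->0, 2->1, 3->2; deleted nodes 9; deleted edges (9,0,c); (9,1,c); (9,2,c); (9,5,ck); added nodes 18, 19, 20, 21, 22, 23, 24; added edges (21,0,c); (21,18,c); (21,20,c); (22,1,c); (22,18,c); (22,19,c); (23,2,c); (23,19,c); (23,20,c); (24,18,c); (24,19,c); (24,20,c); result: nodes: 0:vx, 1:vx, 2:vx, 3:vx, 4:vx, 5:vx, 6:vx, 10:tri, 11:vx, 12:vx, 13:vx, 14:tri, 15:tri, 16:tri, 17:tri, 18:vx, 19:vx, 20:vx, 21:tri, 22:tri, 23:tri, 24:tri edges: (10,0,c); (10,4,c); (10,6,c); (14,1,c); (14,11,c); (14,13,c); (15,2,c); (15,11,c); (15,12,c); (16,3,c); (16,12,c); (16,13,c); (17,11,c); (17,12,c); (17,13,c); (21,0,c); (21,18,c); (21,20,c); (22,1,c); (22,18,c); (22,19,c); (23,2,c); (23,19,c); (23,20,c); (24,18,c); (24,19,c); (24,20,c)
final:
nodes: 0:vx, 1:vx, 2:vx, 3:vx, 4:vx, 5:vx, 6:vx, 10:tri, 11:vx, 12:vx, 13:vx, 14:tri, 15:tri, 16:tri, 17:tri, 18:vx, 19:vx, 20:vx, 21:tri, 22:tri, 23:tri, 24:tri
edges: (10,0,c); (10,4,c); (10,6,c); (14,1,c); (14,11,c); (14,13,c); (15,2,c); (15,11,c); (15,12,c); (16,3,c); (16,12,c); (16,13,c); (17,11,c); (17,12,c); (17,13,c); (21,0,c); (21,18,c); (21,20,c); (22,1,c); (22,18,c); (22,19,c); (23,2,c); (23,19,c); (23,20,c); (24,18,c); (24,19,c); (24,20,c)
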